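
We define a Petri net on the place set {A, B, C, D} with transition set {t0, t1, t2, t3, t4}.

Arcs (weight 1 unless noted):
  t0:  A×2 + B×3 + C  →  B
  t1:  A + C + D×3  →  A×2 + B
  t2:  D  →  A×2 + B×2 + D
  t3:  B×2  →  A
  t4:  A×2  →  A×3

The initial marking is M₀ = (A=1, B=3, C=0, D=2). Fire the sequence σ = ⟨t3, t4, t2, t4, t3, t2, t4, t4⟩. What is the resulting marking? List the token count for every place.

step 1: fire t3:  (A=1, B=3, C=0, D=2) → (A=2, B=1, C=0, D=2)
step 2: fire t4:  (A=2, B=1, C=0, D=2) → (A=3, B=1, C=0, D=2)
step 3: fire t2:  (A=3, B=1, C=0, D=2) → (A=5, B=3, C=0, D=2)
step 4: fire t4:  (A=5, B=3, C=0, D=2) → (A=6, B=3, C=0, D=2)
step 5: fire t3:  (A=6, B=3, C=0, D=2) → (A=7, B=1, C=0, D=2)
step 6: fire t2:  (A=7, B=1, C=0, D=2) → (A=9, B=3, C=0, D=2)
step 7: fire t4:  (A=9, B=3, C=0, D=2) → (A=10, B=3, C=0, D=2)
step 8: fire t4:  (A=10, B=3, C=0, D=2) → (A=11, B=3, C=0, D=2)

(A=11, B=3, C=0, D=2)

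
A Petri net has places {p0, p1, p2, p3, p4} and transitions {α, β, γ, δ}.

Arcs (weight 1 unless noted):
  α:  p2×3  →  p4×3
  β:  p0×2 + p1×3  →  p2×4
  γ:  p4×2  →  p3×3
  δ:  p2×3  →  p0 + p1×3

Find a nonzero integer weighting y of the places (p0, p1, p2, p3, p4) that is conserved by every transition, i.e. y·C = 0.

y = (p0:3, p1:2, p2:3, p3:2, p4:3)

Incidence matrix C (rows=places, cols=transitions):
        α    β    γ    δ
   p0   0   -2    0    1
   p1   0   -3    0    3
   p2  -3    4    0   -3
   p3   0    0    3    0
   p4   3    0   -2    0

Candidate y = [3, 2, 3, 2, 3]; check y·C column-wise:
  col α: 3·0 + 2·0 + 3·-3 + 2·0 + 3·3 = 0
  col β: 3·-2 + 2·-3 + 3·4 + 2·0 + 3·0 = 0
  col γ: 3·0 + 2·0 + 3·0 + 2·3 + 3·-2 = 0
  col δ: 3·1 + 2·3 + 3·-3 + 2·0 + 3·0 = 0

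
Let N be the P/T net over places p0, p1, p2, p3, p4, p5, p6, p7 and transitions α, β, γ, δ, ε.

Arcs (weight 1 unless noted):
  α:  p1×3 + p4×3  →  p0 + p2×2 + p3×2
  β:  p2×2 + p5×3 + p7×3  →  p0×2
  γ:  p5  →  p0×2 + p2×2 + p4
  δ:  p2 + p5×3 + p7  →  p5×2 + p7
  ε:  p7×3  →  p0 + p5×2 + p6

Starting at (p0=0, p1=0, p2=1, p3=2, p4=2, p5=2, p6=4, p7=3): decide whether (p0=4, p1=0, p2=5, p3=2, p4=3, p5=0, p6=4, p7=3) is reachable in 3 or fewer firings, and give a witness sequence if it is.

depth 0: 1 marking
depth 1: 3 markings reached so far
depth 2: 5 markings reached so far
depth 3: 6 markings reached so far
target is not among the 6 markings reachable within 3 steps

NO — not reachable within 3 firings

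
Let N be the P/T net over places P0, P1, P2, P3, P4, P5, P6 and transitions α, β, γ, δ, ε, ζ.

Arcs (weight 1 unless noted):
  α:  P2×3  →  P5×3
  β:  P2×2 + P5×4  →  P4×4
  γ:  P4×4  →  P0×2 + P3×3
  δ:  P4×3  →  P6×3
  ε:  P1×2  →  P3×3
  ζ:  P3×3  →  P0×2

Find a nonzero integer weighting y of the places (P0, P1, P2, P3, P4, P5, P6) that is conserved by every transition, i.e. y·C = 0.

y = (P0:3, P1:3, P2:2, P3:2, P4:3, P5:2, P6:3)

Incidence matrix C (rows=places, cols=transitions):
        α    β    γ    δ    ε    ζ
   P0   0    0    2    0    0    2
   P1   0    0    0    0   -2    0
   P2  -3   -2    0    0    0    0
   P3   0    0    3    0    3   -3
   P4   0    4   -4   -3    0    0
   P5   3   -4    0    0    0    0
   P6   0    0    0    3    0    0

Candidate y = [3, 3, 2, 2, 3, 2, 3]; check y·C column-wise:
  col α: 3·0 + 3·0 + 2·-3 + 2·0 + 3·0 + 2·3 + 3·0 = 0
  col β: 3·0 + 3·0 + 2·-2 + 2·0 + 3·4 + 2·-4 + 3·0 = 0
  col γ: 3·2 + 3·0 + 2·0 + 2·3 + 3·-4 + 2·0 + 3·0 = 0
  col δ: 3·0 + 3·0 + 2·0 + 2·0 + 3·-3 + 2·0 + 3·3 = 0
  col ε: 3·0 + 3·-2 + 2·0 + 2·3 + 3·0 + 2·0 + 3·0 = 0
  col ζ: 3·2 + 3·0 + 2·0 + 2·-3 + 3·0 + 2·0 + 3·0 = 0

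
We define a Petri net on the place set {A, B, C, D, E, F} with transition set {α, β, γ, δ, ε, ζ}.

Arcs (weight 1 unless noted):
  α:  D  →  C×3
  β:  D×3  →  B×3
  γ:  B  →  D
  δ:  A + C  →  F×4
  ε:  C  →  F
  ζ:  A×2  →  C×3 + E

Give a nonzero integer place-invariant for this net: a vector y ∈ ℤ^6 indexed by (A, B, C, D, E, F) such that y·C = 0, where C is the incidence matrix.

y = (A:3, B:3, C:1, D:3, E:3, F:1)

Incidence matrix C (rows=places, cols=transitions):
        α    β    γ    δ    ε    ζ
    A   0    0    0   -1    0   -2
    B   0    3   -1    0    0    0
    C   3    0    0   -1   -1    3
    D  -1   -3    1    0    0    0
    E   0    0    0    0    0    1
    F   0    0    0    4    1    0

Candidate y = [3, 3, 1, 3, 3, 1]; check y·C column-wise:
  col α: 3·0 + 3·0 + 1·3 + 3·-1 + 3·0 + 1·0 = 0
  col β: 3·0 + 3·3 + 1·0 + 3·-3 + 3·0 + 1·0 = 0
  col γ: 3·0 + 3·-1 + 1·0 + 3·1 + 3·0 + 1·0 = 0
  col δ: 3·-1 + 3·0 + 1·-1 + 3·0 + 3·0 + 1·4 = 0
  col ε: 3·0 + 3·0 + 1·-1 + 3·0 + 3·0 + 1·1 = 0
  col ζ: 3·-2 + 3·0 + 1·3 + 3·0 + 3·1 + 1·0 = 0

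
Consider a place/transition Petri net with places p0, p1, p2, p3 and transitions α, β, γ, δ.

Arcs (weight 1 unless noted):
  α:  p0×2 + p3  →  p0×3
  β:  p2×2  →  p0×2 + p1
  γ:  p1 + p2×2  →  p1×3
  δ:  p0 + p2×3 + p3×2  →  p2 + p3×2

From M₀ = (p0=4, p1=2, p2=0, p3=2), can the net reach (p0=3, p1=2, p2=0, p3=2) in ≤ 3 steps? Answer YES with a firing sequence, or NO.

NO — not reachable within 3 firings

depth 0: 1 marking
depth 1: 2 markings reached so far
depth 2: 3 markings reached so far
depth 3: 3 markings reached so far
(frontier empty at depth 3; search complete)
target is not among the 3 markings reachable within 3 steps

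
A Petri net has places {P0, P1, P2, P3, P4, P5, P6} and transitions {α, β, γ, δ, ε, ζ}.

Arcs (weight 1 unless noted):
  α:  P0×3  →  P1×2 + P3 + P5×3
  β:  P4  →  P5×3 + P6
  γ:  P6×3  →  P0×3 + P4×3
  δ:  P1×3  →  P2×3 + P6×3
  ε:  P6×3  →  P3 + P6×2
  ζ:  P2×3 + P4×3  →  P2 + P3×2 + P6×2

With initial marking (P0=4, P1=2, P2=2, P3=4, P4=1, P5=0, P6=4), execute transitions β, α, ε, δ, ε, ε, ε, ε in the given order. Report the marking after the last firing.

step 1: fire β:  (P0=4, P1=2, P2=2, P3=4, P4=1, P5=0, P6=4) → (P0=4, P1=2, P2=2, P3=4, P4=0, P5=3, P6=5)
step 2: fire α:  (P0=4, P1=2, P2=2, P3=4, P4=0, P5=3, P6=5) → (P0=1, P1=4, P2=2, P3=5, P4=0, P5=6, P6=5)
step 3: fire ε:  (P0=1, P1=4, P2=2, P3=5, P4=0, P5=6, P6=5) → (P0=1, P1=4, P2=2, P3=6, P4=0, P5=6, P6=4)
step 4: fire δ:  (P0=1, P1=4, P2=2, P3=6, P4=0, P5=6, P6=4) → (P0=1, P1=1, P2=5, P3=6, P4=0, P5=6, P6=7)
step 5: fire ε:  (P0=1, P1=1, P2=5, P3=6, P4=0, P5=6, P6=7) → (P0=1, P1=1, P2=5, P3=7, P4=0, P5=6, P6=6)
step 6: fire ε:  (P0=1, P1=1, P2=5, P3=7, P4=0, P5=6, P6=6) → (P0=1, P1=1, P2=5, P3=8, P4=0, P5=6, P6=5)
step 7: fire ε:  (P0=1, P1=1, P2=5, P3=8, P4=0, P5=6, P6=5) → (P0=1, P1=1, P2=5, P3=9, P4=0, P5=6, P6=4)
step 8: fire ε:  (P0=1, P1=1, P2=5, P3=9, P4=0, P5=6, P6=4) → (P0=1, P1=1, P2=5, P3=10, P4=0, P5=6, P6=3)

(P0=1, P1=1, P2=5, P3=10, P4=0, P5=6, P6=3)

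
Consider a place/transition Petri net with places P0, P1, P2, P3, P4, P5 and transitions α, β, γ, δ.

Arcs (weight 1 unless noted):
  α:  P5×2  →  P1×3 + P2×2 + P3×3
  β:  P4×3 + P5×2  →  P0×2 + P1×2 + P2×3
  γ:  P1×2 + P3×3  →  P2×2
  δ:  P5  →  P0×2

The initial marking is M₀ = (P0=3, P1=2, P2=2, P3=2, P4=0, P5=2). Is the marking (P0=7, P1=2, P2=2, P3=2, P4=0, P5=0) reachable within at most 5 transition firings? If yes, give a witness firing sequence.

YES — reachable via ⟨δ, δ⟩ (2 firings)

step 1: fire δ:  (P0=3, P1=2, P2=2, P3=2, P4=0, P5=2) → (P0=5, P1=2, P2=2, P3=2, P4=0, P5=1)
step 2: fire δ:  (P0=5, P1=2, P2=2, P3=2, P4=0, P5=1) → (P0=7, P1=2, P2=2, P3=2, P4=0, P5=0)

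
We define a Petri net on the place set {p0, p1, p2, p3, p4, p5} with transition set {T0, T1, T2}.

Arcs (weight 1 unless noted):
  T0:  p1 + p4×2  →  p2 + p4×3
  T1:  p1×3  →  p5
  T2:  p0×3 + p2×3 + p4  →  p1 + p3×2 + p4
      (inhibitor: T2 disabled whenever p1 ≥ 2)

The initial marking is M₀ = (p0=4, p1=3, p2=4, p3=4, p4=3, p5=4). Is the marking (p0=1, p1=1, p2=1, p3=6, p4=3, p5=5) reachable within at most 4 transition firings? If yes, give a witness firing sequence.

step 1: fire T1:  (p0=4, p1=3, p2=4, p3=4, p4=3, p5=4) → (p0=4, p1=0, p2=4, p3=4, p4=3, p5=5)
step 2: fire T2:  (p0=4, p1=0, p2=4, p3=4, p4=3, p5=5) → (p0=1, p1=1, p2=1, p3=6, p4=3, p5=5)

YES — reachable via ⟨T1, T2⟩ (2 firings)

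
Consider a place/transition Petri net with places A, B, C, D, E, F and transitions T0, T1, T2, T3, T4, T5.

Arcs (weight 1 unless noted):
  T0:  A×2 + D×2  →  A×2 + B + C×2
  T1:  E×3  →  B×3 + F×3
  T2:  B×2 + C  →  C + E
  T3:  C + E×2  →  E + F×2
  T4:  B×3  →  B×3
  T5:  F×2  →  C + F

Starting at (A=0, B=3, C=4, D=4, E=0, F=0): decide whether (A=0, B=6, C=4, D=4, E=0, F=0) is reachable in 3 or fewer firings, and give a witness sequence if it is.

NO — not reachable within 3 firings

depth 0: 1 marking
depth 1: 2 markings reached so far
depth 2: 2 markings reached so far
(frontier empty at depth 2; search complete)
target is not among the 2 markings reachable within 3 steps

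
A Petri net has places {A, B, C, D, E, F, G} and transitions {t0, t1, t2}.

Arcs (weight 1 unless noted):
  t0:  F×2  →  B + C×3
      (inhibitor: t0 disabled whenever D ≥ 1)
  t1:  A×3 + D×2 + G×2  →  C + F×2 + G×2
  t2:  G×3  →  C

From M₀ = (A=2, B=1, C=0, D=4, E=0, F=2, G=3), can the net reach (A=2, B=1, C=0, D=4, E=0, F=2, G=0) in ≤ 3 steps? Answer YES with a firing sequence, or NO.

depth 0: 1 marking
depth 1: 2 markings reached so far
depth 2: 2 markings reached so far
(frontier empty at depth 2; search complete)
target is not among the 2 markings reachable within 3 steps

NO — not reachable within 3 firings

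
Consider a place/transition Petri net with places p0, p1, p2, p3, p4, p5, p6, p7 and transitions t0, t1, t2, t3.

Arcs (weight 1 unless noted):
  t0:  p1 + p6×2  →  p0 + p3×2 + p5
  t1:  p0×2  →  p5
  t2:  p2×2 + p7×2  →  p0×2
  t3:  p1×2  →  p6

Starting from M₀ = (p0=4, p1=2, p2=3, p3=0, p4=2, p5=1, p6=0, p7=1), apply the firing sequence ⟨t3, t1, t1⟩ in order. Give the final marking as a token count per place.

(p0=0, p1=0, p2=3, p3=0, p4=2, p5=3, p6=1, p7=1)

step 1: fire t3:  (p0=4, p1=2, p2=3, p3=0, p4=2, p5=1, p6=0, p7=1) → (p0=4, p1=0, p2=3, p3=0, p4=2, p5=1, p6=1, p7=1)
step 2: fire t1:  (p0=4, p1=0, p2=3, p3=0, p4=2, p5=1, p6=1, p7=1) → (p0=2, p1=0, p2=3, p3=0, p4=2, p5=2, p6=1, p7=1)
step 3: fire t1:  (p0=2, p1=0, p2=3, p3=0, p4=2, p5=2, p6=1, p7=1) → (p0=0, p1=0, p2=3, p3=0, p4=2, p5=3, p6=1, p7=1)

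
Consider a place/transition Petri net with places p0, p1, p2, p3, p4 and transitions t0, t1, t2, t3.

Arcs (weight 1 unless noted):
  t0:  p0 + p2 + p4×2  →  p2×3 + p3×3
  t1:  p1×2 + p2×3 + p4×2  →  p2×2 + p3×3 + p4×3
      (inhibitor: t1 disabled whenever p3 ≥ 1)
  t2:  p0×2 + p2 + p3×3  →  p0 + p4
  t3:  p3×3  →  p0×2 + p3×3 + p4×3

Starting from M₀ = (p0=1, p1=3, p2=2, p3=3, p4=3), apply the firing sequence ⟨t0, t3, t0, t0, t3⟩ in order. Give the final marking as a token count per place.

(p0=2, p1=3, p2=8, p3=12, p4=3)

step 1: fire t0:  (p0=1, p1=3, p2=2, p3=3, p4=3) → (p0=0, p1=3, p2=4, p3=6, p4=1)
step 2: fire t3:  (p0=0, p1=3, p2=4, p3=6, p4=1) → (p0=2, p1=3, p2=4, p3=6, p4=4)
step 3: fire t0:  (p0=2, p1=3, p2=4, p3=6, p4=4) → (p0=1, p1=3, p2=6, p3=9, p4=2)
step 4: fire t0:  (p0=1, p1=3, p2=6, p3=9, p4=2) → (p0=0, p1=3, p2=8, p3=12, p4=0)
step 5: fire t3:  (p0=0, p1=3, p2=8, p3=12, p4=0) → (p0=2, p1=3, p2=8, p3=12, p4=3)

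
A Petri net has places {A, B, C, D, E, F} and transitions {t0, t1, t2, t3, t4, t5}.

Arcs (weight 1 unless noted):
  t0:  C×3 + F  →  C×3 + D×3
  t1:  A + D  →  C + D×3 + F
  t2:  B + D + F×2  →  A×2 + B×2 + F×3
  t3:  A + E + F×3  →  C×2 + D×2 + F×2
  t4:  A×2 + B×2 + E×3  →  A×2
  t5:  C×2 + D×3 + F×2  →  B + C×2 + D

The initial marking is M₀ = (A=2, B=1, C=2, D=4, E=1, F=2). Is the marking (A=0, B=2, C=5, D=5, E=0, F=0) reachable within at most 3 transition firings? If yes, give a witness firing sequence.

NO — not reachable within 3 firings

depth 0: 1 marking
depth 1: 4 markings reached so far
depth 2: 12 markings reached so far
depth 3: 27 markings reached so far
target is not among the 27 markings reachable within 3 steps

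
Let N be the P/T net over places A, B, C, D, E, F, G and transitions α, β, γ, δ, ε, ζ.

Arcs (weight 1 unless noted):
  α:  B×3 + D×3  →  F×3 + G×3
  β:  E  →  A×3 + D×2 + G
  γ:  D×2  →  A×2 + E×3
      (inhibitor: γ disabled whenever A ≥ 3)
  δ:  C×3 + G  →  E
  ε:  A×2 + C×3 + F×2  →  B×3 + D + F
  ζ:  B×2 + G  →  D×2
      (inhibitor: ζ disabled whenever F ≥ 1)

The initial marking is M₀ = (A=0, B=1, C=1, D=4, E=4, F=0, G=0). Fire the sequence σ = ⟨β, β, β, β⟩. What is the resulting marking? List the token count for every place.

step 1: fire β:  (A=0, B=1, C=1, D=4, E=4, F=0, G=0) → (A=3, B=1, C=1, D=6, E=3, F=0, G=1)
step 2: fire β:  (A=3, B=1, C=1, D=6, E=3, F=0, G=1) → (A=6, B=1, C=1, D=8, E=2, F=0, G=2)
step 3: fire β:  (A=6, B=1, C=1, D=8, E=2, F=0, G=2) → (A=9, B=1, C=1, D=10, E=1, F=0, G=3)
step 4: fire β:  (A=9, B=1, C=1, D=10, E=1, F=0, G=3) → (A=12, B=1, C=1, D=12, E=0, F=0, G=4)

(A=12, B=1, C=1, D=12, E=0, F=0, G=4)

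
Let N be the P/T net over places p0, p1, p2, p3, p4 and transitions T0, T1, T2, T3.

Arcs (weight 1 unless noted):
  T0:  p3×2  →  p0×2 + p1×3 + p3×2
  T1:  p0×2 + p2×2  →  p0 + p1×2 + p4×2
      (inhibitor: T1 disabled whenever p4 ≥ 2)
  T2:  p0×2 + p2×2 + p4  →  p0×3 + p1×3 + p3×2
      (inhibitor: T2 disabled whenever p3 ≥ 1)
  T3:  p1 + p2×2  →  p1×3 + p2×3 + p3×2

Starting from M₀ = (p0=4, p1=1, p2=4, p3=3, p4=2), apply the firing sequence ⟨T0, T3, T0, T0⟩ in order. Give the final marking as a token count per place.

(p0=10, p1=12, p2=5, p3=5, p4=2)

step 1: fire T0:  (p0=4, p1=1, p2=4, p3=3, p4=2) → (p0=6, p1=4, p2=4, p3=3, p4=2)
step 2: fire T3:  (p0=6, p1=4, p2=4, p3=3, p4=2) → (p0=6, p1=6, p2=5, p3=5, p4=2)
step 3: fire T0:  (p0=6, p1=6, p2=5, p3=5, p4=2) → (p0=8, p1=9, p2=5, p3=5, p4=2)
step 4: fire T0:  (p0=8, p1=9, p2=5, p3=5, p4=2) → (p0=10, p1=12, p2=5, p3=5, p4=2)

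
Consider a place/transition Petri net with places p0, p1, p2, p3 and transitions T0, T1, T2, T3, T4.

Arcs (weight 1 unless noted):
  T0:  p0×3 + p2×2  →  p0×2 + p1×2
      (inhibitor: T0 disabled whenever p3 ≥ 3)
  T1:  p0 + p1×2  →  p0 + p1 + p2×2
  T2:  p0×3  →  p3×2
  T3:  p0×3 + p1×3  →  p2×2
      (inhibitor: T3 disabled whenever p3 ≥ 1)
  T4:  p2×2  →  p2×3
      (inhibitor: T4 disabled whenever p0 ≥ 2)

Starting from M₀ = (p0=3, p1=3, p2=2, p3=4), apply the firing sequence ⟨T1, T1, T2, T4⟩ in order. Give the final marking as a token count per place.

(p0=0, p1=1, p2=7, p3=6)

step 1: fire T1:  (p0=3, p1=3, p2=2, p3=4) → (p0=3, p1=2, p2=4, p3=4)
step 2: fire T1:  (p0=3, p1=2, p2=4, p3=4) → (p0=3, p1=1, p2=6, p3=4)
step 3: fire T2:  (p0=3, p1=1, p2=6, p3=4) → (p0=0, p1=1, p2=6, p3=6)
step 4: fire T4:  (p0=0, p1=1, p2=6, p3=6) → (p0=0, p1=1, p2=7, p3=6)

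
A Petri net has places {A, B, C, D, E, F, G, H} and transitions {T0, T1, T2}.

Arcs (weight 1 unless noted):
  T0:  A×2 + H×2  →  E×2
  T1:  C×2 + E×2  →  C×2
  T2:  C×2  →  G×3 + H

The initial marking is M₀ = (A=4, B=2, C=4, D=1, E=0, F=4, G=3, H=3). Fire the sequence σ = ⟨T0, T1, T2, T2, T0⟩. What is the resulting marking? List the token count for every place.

step 1: fire T0:  (A=4, B=2, C=4, D=1, E=0, F=4, G=3, H=3) → (A=2, B=2, C=4, D=1, E=2, F=4, G=3, H=1)
step 2: fire T1:  (A=2, B=2, C=4, D=1, E=2, F=4, G=3, H=1) → (A=2, B=2, C=4, D=1, E=0, F=4, G=3, H=1)
step 3: fire T2:  (A=2, B=2, C=4, D=1, E=0, F=4, G=3, H=1) → (A=2, B=2, C=2, D=1, E=0, F=4, G=6, H=2)
step 4: fire T2:  (A=2, B=2, C=2, D=1, E=0, F=4, G=6, H=2) → (A=2, B=2, C=0, D=1, E=0, F=4, G=9, H=3)
step 5: fire T0:  (A=2, B=2, C=0, D=1, E=0, F=4, G=9, H=3) → (A=0, B=2, C=0, D=1, E=2, F=4, G=9, H=1)

(A=0, B=2, C=0, D=1, E=2, F=4, G=9, H=1)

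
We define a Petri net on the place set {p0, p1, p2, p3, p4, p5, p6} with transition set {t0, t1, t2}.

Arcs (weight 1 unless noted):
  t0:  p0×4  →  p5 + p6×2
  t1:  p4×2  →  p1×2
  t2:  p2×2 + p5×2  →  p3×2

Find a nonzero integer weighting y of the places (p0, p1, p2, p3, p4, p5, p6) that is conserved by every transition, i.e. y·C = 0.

Incidence matrix C (rows=places, cols=transitions):
       t0   t1   t2
   p0  -4    0    0
   p1   0    2    0
   p2   0    0   -2
   p3   0    0    2
   p4   0   -2    0
   p5   1    0   -2
   p6   2    0    0

Candidate y = [0, 0, 1, 1, 0, 0, 0]; check y·C column-wise:
  col t0: 0·-4 + 1·0 + 1·0 + 0·1 + 0·2 = 0
  col t1: 0·2 + 1·0 + 1·0 + 0·-2 = 0
  col t2: 1·-2 + 1·2 + 0·-2 = 0

y = (p0:0, p1:0, p2:1, p3:1, p4:0, p5:0, p6:0)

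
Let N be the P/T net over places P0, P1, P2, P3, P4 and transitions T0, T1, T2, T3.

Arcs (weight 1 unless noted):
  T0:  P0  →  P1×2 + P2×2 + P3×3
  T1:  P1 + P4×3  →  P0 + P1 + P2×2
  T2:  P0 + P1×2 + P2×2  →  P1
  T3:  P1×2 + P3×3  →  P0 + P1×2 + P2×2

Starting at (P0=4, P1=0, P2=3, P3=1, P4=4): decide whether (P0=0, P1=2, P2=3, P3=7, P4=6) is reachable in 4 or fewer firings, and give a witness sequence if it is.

depth 0: 1 marking
depth 1: 2 markings reached so far
depth 2: 6 markings reached so far
depth 3: 13 markings reached so far
depth 4: 23 markings reached so far
target is not among the 23 markings reachable within 4 steps

NO — not reachable within 4 firings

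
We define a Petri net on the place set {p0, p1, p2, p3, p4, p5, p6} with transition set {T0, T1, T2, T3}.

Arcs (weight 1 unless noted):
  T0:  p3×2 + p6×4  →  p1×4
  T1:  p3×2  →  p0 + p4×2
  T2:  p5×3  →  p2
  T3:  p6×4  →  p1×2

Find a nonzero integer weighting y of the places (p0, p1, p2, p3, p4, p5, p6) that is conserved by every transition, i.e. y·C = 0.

y = (p0:2, p1:0, p2:0, p3:0, p4:-1, p5:0, p6:0)

Incidence matrix C (rows=places, cols=transitions):
       T0   T1   T2   T3
   p0   0    1    0    0
   p1   4    0    0    2
   p2   0    0    1    0
   p3  -2   -2    0    0
   p4   0    2    0    0
   p5   0    0   -3    0
   p6  -4    0    0   -4

Candidate y = [2, 0, 0, 0, -1, 0, 0]; check y·C column-wise:
  col T0: 2·0 + 0·4 + 0·-2 + -1·0 + 0·-4 = 0
  col T1: 2·1 + 0·-2 + -1·2 = 0
  col T2: 2·0 + 0·1 + -1·0 + 0·-3 = 0
  col T3: 2·0 + 0·2 + -1·0 + 0·-4 = 0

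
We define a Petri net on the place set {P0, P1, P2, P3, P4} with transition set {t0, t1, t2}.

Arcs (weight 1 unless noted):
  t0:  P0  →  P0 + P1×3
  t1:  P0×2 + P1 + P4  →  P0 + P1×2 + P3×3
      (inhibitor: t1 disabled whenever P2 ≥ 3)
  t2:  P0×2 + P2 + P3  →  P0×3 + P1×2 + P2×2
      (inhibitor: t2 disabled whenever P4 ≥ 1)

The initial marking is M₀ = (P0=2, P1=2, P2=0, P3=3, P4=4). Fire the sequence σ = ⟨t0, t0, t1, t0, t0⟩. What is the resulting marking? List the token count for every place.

(P0=1, P1=15, P2=0, P3=6, P4=3)

step 1: fire t0:  (P0=2, P1=2, P2=0, P3=3, P4=4) → (P0=2, P1=5, P2=0, P3=3, P4=4)
step 2: fire t0:  (P0=2, P1=5, P2=0, P3=3, P4=4) → (P0=2, P1=8, P2=0, P3=3, P4=4)
step 3: fire t1:  (P0=2, P1=8, P2=0, P3=3, P4=4) → (P0=1, P1=9, P2=0, P3=6, P4=3)
step 4: fire t0:  (P0=1, P1=9, P2=0, P3=6, P4=3) → (P0=1, P1=12, P2=0, P3=6, P4=3)
step 5: fire t0:  (P0=1, P1=12, P2=0, P3=6, P4=3) → (P0=1, P1=15, P2=0, P3=6, P4=3)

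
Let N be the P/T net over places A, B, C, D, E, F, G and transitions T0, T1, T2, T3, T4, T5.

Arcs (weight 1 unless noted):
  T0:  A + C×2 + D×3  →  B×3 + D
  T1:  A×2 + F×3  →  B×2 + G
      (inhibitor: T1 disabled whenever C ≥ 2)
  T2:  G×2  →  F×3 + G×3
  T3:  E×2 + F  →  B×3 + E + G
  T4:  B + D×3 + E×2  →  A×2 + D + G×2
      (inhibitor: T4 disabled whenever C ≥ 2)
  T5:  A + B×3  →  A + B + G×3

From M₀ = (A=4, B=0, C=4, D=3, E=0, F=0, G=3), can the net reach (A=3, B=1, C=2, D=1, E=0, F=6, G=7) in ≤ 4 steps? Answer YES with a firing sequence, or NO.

depth 0: 1 marking
depth 1: 3 markings reached so far
depth 2: 6 markings reached so far
depth 3: 9 markings reached so far
depth 4: 12 markings reached so far
target is not among the 12 markings reachable within 4 steps

NO — not reachable within 4 firings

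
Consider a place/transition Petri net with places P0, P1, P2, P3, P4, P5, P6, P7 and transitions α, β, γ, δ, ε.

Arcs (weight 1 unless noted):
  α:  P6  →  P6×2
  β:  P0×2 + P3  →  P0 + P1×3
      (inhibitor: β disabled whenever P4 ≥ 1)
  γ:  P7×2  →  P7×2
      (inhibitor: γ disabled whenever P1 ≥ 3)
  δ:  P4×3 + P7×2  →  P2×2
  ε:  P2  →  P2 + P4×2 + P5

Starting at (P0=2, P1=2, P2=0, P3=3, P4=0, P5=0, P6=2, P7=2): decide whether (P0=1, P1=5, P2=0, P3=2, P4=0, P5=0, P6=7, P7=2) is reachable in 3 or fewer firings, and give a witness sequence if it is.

NO — not reachable within 3 firings

depth 0: 1 marking
depth 1: 3 markings reached so far
depth 2: 5 markings reached so far
depth 3: 7 markings reached so far
target is not among the 7 markings reachable within 3 steps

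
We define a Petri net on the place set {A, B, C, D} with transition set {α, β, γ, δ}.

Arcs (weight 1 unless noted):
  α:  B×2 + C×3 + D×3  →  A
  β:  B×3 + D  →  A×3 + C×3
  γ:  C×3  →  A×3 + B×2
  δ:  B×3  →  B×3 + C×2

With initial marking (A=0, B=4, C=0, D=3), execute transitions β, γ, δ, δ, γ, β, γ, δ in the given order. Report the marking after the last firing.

step 1: fire β:  (A=0, B=4, C=0, D=3) → (A=3, B=1, C=3, D=2)
step 2: fire γ:  (A=3, B=1, C=3, D=2) → (A=6, B=3, C=0, D=2)
step 3: fire δ:  (A=6, B=3, C=0, D=2) → (A=6, B=3, C=2, D=2)
step 4: fire δ:  (A=6, B=3, C=2, D=2) → (A=6, B=3, C=4, D=2)
step 5: fire γ:  (A=6, B=3, C=4, D=2) → (A=9, B=5, C=1, D=2)
step 6: fire β:  (A=9, B=5, C=1, D=2) → (A=12, B=2, C=4, D=1)
step 7: fire γ:  (A=12, B=2, C=4, D=1) → (A=15, B=4, C=1, D=1)
step 8: fire δ:  (A=15, B=4, C=1, D=1) → (A=15, B=4, C=3, D=1)

(A=15, B=4, C=3, D=1)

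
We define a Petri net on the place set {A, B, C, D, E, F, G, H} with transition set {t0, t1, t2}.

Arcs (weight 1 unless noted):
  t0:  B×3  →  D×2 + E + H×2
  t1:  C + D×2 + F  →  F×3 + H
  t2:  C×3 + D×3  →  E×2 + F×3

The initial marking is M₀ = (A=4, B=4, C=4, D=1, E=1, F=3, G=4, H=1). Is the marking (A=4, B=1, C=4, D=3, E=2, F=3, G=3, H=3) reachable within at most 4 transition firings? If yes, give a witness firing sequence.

depth 0: 1 marking
depth 1: 2 markings reached so far
depth 2: 4 markings reached so far
depth 3: 4 markings reached so far
(frontier empty at depth 3; search complete)
target is not among the 4 markings reachable within 4 steps

NO — not reachable within 4 firings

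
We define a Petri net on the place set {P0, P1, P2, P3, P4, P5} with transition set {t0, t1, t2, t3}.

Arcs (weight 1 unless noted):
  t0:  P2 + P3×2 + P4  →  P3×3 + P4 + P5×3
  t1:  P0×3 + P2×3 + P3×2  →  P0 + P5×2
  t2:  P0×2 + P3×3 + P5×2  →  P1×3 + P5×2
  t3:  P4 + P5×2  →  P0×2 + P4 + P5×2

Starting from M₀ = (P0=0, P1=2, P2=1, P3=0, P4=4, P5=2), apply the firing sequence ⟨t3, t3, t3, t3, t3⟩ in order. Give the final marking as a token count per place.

(P0=10, P1=2, P2=1, P3=0, P4=4, P5=2)

step 1: fire t3:  (P0=0, P1=2, P2=1, P3=0, P4=4, P5=2) → (P0=2, P1=2, P2=1, P3=0, P4=4, P5=2)
step 2: fire t3:  (P0=2, P1=2, P2=1, P3=0, P4=4, P5=2) → (P0=4, P1=2, P2=1, P3=0, P4=4, P5=2)
step 3: fire t3:  (P0=4, P1=2, P2=1, P3=0, P4=4, P5=2) → (P0=6, P1=2, P2=1, P3=0, P4=4, P5=2)
step 4: fire t3:  (P0=6, P1=2, P2=1, P3=0, P4=4, P5=2) → (P0=8, P1=2, P2=1, P3=0, P4=4, P5=2)
step 5: fire t3:  (P0=8, P1=2, P2=1, P3=0, P4=4, P5=2) → (P0=10, P1=2, P2=1, P3=0, P4=4, P5=2)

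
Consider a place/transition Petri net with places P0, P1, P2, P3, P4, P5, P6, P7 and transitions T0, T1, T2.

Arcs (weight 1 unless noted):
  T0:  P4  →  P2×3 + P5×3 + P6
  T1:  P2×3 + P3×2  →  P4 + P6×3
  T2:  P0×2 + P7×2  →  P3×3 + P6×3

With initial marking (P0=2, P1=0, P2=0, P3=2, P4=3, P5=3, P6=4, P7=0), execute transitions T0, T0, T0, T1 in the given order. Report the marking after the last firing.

(P0=2, P1=0, P2=6, P3=0, P4=1, P5=12, P6=10, P7=0)

step 1: fire T0:  (P0=2, P1=0, P2=0, P3=2, P4=3, P5=3, P6=4, P7=0) → (P0=2, P1=0, P2=3, P3=2, P4=2, P5=6, P6=5, P7=0)
step 2: fire T0:  (P0=2, P1=0, P2=3, P3=2, P4=2, P5=6, P6=5, P7=0) → (P0=2, P1=0, P2=6, P3=2, P4=1, P5=9, P6=6, P7=0)
step 3: fire T0:  (P0=2, P1=0, P2=6, P3=2, P4=1, P5=9, P6=6, P7=0) → (P0=2, P1=0, P2=9, P3=2, P4=0, P5=12, P6=7, P7=0)
step 4: fire T1:  (P0=2, P1=0, P2=9, P3=2, P4=0, P5=12, P6=7, P7=0) → (P0=2, P1=0, P2=6, P3=0, P4=1, P5=12, P6=10, P7=0)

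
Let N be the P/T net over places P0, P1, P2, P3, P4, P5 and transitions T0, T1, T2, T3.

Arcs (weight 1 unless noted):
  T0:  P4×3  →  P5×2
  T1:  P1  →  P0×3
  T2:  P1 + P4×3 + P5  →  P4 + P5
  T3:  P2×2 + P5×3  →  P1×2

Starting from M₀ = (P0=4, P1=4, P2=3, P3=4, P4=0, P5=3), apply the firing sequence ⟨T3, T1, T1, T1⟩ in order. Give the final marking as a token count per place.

step 1: fire T3:  (P0=4, P1=4, P2=3, P3=4, P4=0, P5=3) → (P0=4, P1=6, P2=1, P3=4, P4=0, P5=0)
step 2: fire T1:  (P0=4, P1=6, P2=1, P3=4, P4=0, P5=0) → (P0=7, P1=5, P2=1, P3=4, P4=0, P5=0)
step 3: fire T1:  (P0=7, P1=5, P2=1, P3=4, P4=0, P5=0) → (P0=10, P1=4, P2=1, P3=4, P4=0, P5=0)
step 4: fire T1:  (P0=10, P1=4, P2=1, P3=4, P4=0, P5=0) → (P0=13, P1=3, P2=1, P3=4, P4=0, P5=0)

(P0=13, P1=3, P2=1, P3=4, P4=0, P5=0)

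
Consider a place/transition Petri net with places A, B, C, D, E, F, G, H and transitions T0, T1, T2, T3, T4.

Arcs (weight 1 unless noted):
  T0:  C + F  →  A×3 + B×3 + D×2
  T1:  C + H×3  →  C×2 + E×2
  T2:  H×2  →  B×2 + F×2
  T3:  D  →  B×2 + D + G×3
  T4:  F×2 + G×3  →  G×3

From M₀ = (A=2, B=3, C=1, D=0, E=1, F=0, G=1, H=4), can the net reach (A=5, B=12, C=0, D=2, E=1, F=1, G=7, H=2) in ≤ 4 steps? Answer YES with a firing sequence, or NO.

YES — reachable via ⟨T2, T0, T3, T3⟩ (4 firings)

step 1: fire T2:  (A=2, B=3, C=1, D=0, E=1, F=0, G=1, H=4) → (A=2, B=5, C=1, D=0, E=1, F=2, G=1, H=2)
step 2: fire T0:  (A=2, B=5, C=1, D=0, E=1, F=2, G=1, H=2) → (A=5, B=8, C=0, D=2, E=1, F=1, G=1, H=2)
step 3: fire T3:  (A=5, B=8, C=0, D=2, E=1, F=1, G=1, H=2) → (A=5, B=10, C=0, D=2, E=1, F=1, G=4, H=2)
step 4: fire T3:  (A=5, B=10, C=0, D=2, E=1, F=1, G=4, H=2) → (A=5, B=12, C=0, D=2, E=1, F=1, G=7, H=2)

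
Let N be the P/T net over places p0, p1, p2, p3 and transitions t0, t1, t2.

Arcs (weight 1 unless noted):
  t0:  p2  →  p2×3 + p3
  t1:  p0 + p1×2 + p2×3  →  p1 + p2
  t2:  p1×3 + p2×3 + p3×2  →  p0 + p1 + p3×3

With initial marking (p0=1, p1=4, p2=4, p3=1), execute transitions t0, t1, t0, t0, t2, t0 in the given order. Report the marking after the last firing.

step 1: fire t0:  (p0=1, p1=4, p2=4, p3=1) → (p0=1, p1=4, p2=6, p3=2)
step 2: fire t1:  (p0=1, p1=4, p2=6, p3=2) → (p0=0, p1=3, p2=4, p3=2)
step 3: fire t0:  (p0=0, p1=3, p2=4, p3=2) → (p0=0, p1=3, p2=6, p3=3)
step 4: fire t0:  (p0=0, p1=3, p2=6, p3=3) → (p0=0, p1=3, p2=8, p3=4)
step 5: fire t2:  (p0=0, p1=3, p2=8, p3=4) → (p0=1, p1=1, p2=5, p3=5)
step 6: fire t0:  (p0=1, p1=1, p2=5, p3=5) → (p0=1, p1=1, p2=7, p3=6)

(p0=1, p1=1, p2=7, p3=6)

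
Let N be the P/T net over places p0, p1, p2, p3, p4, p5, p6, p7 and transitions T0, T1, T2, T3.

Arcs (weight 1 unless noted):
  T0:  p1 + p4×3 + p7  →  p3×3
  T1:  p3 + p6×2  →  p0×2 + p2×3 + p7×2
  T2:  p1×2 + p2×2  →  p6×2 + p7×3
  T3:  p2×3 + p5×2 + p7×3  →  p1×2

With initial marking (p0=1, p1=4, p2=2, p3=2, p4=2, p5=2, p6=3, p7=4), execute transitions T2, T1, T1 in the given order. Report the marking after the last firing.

(p0=5, p1=2, p2=6, p3=0, p4=2, p5=2, p6=1, p7=11)

step 1: fire T2:  (p0=1, p1=4, p2=2, p3=2, p4=2, p5=2, p6=3, p7=4) → (p0=1, p1=2, p2=0, p3=2, p4=2, p5=2, p6=5, p7=7)
step 2: fire T1:  (p0=1, p1=2, p2=0, p3=2, p4=2, p5=2, p6=5, p7=7) → (p0=3, p1=2, p2=3, p3=1, p4=2, p5=2, p6=3, p7=9)
step 3: fire T1:  (p0=3, p1=2, p2=3, p3=1, p4=2, p5=2, p6=3, p7=9) → (p0=5, p1=2, p2=6, p3=0, p4=2, p5=2, p6=1, p7=11)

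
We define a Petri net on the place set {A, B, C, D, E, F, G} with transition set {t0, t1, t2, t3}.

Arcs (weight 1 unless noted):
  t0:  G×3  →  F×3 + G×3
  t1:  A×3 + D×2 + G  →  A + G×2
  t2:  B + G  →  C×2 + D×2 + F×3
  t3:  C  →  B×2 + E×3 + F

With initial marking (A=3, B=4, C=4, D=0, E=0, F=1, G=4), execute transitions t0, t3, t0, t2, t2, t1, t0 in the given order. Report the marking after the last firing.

(A=1, B=4, C=7, D=2, E=3, F=17, G=3)

step 1: fire t0:  (A=3, B=4, C=4, D=0, E=0, F=1, G=4) → (A=3, B=4, C=4, D=0, E=0, F=4, G=4)
step 2: fire t3:  (A=3, B=4, C=4, D=0, E=0, F=4, G=4) → (A=3, B=6, C=3, D=0, E=3, F=5, G=4)
step 3: fire t0:  (A=3, B=6, C=3, D=0, E=3, F=5, G=4) → (A=3, B=6, C=3, D=0, E=3, F=8, G=4)
step 4: fire t2:  (A=3, B=6, C=3, D=0, E=3, F=8, G=4) → (A=3, B=5, C=5, D=2, E=3, F=11, G=3)
step 5: fire t2:  (A=3, B=5, C=5, D=2, E=3, F=11, G=3) → (A=3, B=4, C=7, D=4, E=3, F=14, G=2)
step 6: fire t1:  (A=3, B=4, C=7, D=4, E=3, F=14, G=2) → (A=1, B=4, C=7, D=2, E=3, F=14, G=3)
step 7: fire t0:  (A=1, B=4, C=7, D=2, E=3, F=14, G=3) → (A=1, B=4, C=7, D=2, E=3, F=17, G=3)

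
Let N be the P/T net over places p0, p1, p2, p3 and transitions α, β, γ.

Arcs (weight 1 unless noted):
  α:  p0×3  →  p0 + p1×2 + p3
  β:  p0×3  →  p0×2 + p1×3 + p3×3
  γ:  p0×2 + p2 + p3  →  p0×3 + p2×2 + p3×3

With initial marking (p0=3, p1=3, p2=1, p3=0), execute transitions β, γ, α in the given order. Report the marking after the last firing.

(p0=1, p1=8, p2=2, p3=6)

step 1: fire β:  (p0=3, p1=3, p2=1, p3=0) → (p0=2, p1=6, p2=1, p3=3)
step 2: fire γ:  (p0=2, p1=6, p2=1, p3=3) → (p0=3, p1=6, p2=2, p3=5)
step 3: fire α:  (p0=3, p1=6, p2=2, p3=5) → (p0=1, p1=8, p2=2, p3=6)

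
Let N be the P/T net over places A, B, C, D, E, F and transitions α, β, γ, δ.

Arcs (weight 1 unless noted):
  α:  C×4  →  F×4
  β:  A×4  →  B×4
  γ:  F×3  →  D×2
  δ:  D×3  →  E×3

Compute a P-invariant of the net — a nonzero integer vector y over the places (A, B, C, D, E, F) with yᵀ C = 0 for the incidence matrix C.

Incidence matrix C (rows=places, cols=transitions):
        α    β    γ    δ
    A   0   -4    0    0
    B   0    4    0    0
    C  -4    0    0    0
    D   0    0    2   -3
    E   0    0    0    3
    F   4    0   -3    0

Candidate y = [1, 1, 0, 0, 0, 0]; check y·C column-wise:
  col α: 1·0 + 1·0 + 0·-4 + 0·4 = 0
  col β: 1·-4 + 1·4 = 0
  col γ: 1·0 + 1·0 + 0·2 + 0·-3 = 0
  col δ: 1·0 + 1·0 + 0·-3 + 0·3 = 0

y = (A:1, B:1, C:0, D:0, E:0, F:0)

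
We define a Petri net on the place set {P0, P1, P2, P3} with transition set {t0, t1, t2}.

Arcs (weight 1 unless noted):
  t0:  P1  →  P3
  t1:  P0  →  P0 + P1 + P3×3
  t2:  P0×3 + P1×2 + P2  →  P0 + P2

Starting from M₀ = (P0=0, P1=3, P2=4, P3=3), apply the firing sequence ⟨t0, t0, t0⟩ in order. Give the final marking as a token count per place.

step 1: fire t0:  (P0=0, P1=3, P2=4, P3=3) → (P0=0, P1=2, P2=4, P3=4)
step 2: fire t0:  (P0=0, P1=2, P2=4, P3=4) → (P0=0, P1=1, P2=4, P3=5)
step 3: fire t0:  (P0=0, P1=1, P2=4, P3=5) → (P0=0, P1=0, P2=4, P3=6)

(P0=0, P1=0, P2=4, P3=6)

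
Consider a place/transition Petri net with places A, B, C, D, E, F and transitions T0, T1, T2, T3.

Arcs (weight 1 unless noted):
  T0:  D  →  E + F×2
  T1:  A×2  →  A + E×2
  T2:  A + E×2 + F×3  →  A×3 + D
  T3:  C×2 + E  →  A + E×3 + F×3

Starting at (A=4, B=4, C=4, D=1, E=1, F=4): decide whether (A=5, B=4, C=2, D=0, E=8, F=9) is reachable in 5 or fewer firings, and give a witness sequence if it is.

NO — not reachable within 5 firings

depth 0: 1 marking
depth 1: 4 markings reached so far
depth 2: 12 markings reached so far
depth 3: 24 markings reached so far
depth 4: 41 markings reached so far
depth 5: 61 markings reached so far
target is not among the 61 markings reachable within 5 steps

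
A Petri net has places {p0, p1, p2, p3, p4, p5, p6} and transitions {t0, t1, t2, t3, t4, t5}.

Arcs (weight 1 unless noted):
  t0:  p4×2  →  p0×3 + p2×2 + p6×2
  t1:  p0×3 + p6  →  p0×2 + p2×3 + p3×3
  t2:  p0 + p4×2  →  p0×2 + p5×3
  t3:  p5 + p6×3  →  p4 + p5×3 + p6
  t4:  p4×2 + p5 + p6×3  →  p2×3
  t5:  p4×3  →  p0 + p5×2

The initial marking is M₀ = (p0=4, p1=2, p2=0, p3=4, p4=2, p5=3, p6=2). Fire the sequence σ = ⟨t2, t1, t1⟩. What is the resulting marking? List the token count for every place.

step 1: fire t2:  (p0=4, p1=2, p2=0, p3=4, p4=2, p5=3, p6=2) → (p0=5, p1=2, p2=0, p3=4, p4=0, p5=6, p6=2)
step 2: fire t1:  (p0=5, p1=2, p2=0, p3=4, p4=0, p5=6, p6=2) → (p0=4, p1=2, p2=3, p3=7, p4=0, p5=6, p6=1)
step 3: fire t1:  (p0=4, p1=2, p2=3, p3=7, p4=0, p5=6, p6=1) → (p0=3, p1=2, p2=6, p3=10, p4=0, p5=6, p6=0)

(p0=3, p1=2, p2=6, p3=10, p4=0, p5=6, p6=0)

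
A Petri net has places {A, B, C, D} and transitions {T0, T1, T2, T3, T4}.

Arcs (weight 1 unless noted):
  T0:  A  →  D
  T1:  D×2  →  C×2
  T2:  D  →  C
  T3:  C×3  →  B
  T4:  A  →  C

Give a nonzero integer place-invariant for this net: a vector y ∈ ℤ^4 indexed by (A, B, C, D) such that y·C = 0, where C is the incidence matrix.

y = (A:1, B:3, C:1, D:1)

Incidence matrix C (rows=places, cols=transitions):
       T0   T1   T2   T3   T4
    A  -1    0    0    0   -1
    B   0    0    0    1    0
    C   0    2    1   -3    1
    D   1   -2   -1    0    0

Candidate y = [1, 3, 1, 1]; check y·C column-wise:
  col T0: 1·-1 + 3·0 + 1·0 + 1·1 = 0
  col T1: 1·0 + 3·0 + 1·2 + 1·-2 = 0
  col T2: 1·0 + 3·0 + 1·1 + 1·-1 = 0
  col T3: 1·0 + 3·1 + 1·-3 + 1·0 = 0
  col T4: 1·-1 + 3·0 + 1·1 + 1·0 = 0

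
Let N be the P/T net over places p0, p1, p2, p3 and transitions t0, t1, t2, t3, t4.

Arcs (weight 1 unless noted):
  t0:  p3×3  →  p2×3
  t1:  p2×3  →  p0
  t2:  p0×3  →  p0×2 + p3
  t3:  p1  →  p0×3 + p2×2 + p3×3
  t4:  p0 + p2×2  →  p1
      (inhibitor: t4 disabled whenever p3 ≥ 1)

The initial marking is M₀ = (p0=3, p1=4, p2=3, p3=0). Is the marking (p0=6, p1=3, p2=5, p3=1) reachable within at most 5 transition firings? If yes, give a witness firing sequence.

YES — reachable via ⟨t1, t2, t3, t0⟩ (4 firings)

step 1: fire t1:  (p0=3, p1=4, p2=3, p3=0) → (p0=4, p1=4, p2=0, p3=0)
step 2: fire t2:  (p0=4, p1=4, p2=0, p3=0) → (p0=3, p1=4, p2=0, p3=1)
step 3: fire t3:  (p0=3, p1=4, p2=0, p3=1) → (p0=6, p1=3, p2=2, p3=4)
step 4: fire t0:  (p0=6, p1=3, p2=2, p3=4) → (p0=6, p1=3, p2=5, p3=1)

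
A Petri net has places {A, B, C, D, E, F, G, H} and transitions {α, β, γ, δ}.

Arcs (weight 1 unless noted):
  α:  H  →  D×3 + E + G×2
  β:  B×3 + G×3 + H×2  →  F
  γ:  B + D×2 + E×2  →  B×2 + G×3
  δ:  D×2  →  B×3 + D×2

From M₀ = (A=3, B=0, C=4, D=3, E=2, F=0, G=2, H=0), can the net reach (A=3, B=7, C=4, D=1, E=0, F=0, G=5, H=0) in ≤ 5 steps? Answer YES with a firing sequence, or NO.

step 1: fire δ:  (A=3, B=0, C=4, D=3, E=2, F=0, G=2, H=0) → (A=3, B=3, C=4, D=3, E=2, F=0, G=2, H=0)
step 2: fire δ:  (A=3, B=3, C=4, D=3, E=2, F=0, G=2, H=0) → (A=3, B=6, C=4, D=3, E=2, F=0, G=2, H=0)
step 3: fire γ:  (A=3, B=6, C=4, D=3, E=2, F=0, G=2, H=0) → (A=3, B=7, C=4, D=1, E=0, F=0, G=5, H=0)

YES — reachable via ⟨δ, δ, γ⟩ (3 firings)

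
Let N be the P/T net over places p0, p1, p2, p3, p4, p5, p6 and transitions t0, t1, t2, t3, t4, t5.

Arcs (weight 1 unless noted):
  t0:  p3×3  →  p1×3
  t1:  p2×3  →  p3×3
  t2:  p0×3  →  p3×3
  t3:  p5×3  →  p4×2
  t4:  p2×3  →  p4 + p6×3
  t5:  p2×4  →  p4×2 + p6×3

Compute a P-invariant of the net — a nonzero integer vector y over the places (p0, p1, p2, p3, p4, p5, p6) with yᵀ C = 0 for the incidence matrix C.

Incidence matrix C (rows=places, cols=transitions):
       t0   t1   t2   t3   t4   t5
   p0   0    0   -3    0    0    0
   p1   3    0    0    0    0    0
   p2   0   -3    0    0   -3   -4
   p3  -3    3    3    0    0    0
   p4   0    0    0    2    1    2
   p5   0    0    0   -3    0    0
   p6   0    0    0    0    3    3

Candidate y = [3, 3, 3, 3, 3, 2, 2]; check y·C column-wise:
  col t0: 3·0 + 3·3 + 3·0 + 3·-3 + 3·0 + 2·0 + 2·0 = 0
  col t1: 3·0 + 3·0 + 3·-3 + 3·3 + 3·0 + 2·0 + 2·0 = 0
  col t2: 3·-3 + 3·0 + 3·0 + 3·3 + 3·0 + 2·0 + 2·0 = 0
  col t3: 3·0 + 3·0 + 3·0 + 3·0 + 3·2 + 2·-3 + 2·0 = 0
  col t4: 3·0 + 3·0 + 3·-3 + 3·0 + 3·1 + 2·0 + 2·3 = 0
  col t5: 3·0 + 3·0 + 3·-4 + 3·0 + 3·2 + 2·0 + 2·3 = 0

y = (p0:3, p1:3, p2:3, p3:3, p4:3, p5:2, p6:2)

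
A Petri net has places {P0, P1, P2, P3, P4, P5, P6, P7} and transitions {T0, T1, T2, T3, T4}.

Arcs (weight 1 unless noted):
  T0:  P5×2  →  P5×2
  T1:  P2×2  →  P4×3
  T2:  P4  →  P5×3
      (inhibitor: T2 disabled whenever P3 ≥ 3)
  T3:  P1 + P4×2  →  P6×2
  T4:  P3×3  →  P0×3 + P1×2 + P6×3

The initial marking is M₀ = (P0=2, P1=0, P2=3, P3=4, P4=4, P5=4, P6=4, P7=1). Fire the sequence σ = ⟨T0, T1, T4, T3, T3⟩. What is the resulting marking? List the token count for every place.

step 1: fire T0:  (P0=2, P1=0, P2=3, P3=4, P4=4, P5=4, P6=4, P7=1) → (P0=2, P1=0, P2=3, P3=4, P4=4, P5=4, P6=4, P7=1)
step 2: fire T1:  (P0=2, P1=0, P2=3, P3=4, P4=4, P5=4, P6=4, P7=1) → (P0=2, P1=0, P2=1, P3=4, P4=7, P5=4, P6=4, P7=1)
step 3: fire T4:  (P0=2, P1=0, P2=1, P3=4, P4=7, P5=4, P6=4, P7=1) → (P0=5, P1=2, P2=1, P3=1, P4=7, P5=4, P6=7, P7=1)
step 4: fire T3:  (P0=5, P1=2, P2=1, P3=1, P4=7, P5=4, P6=7, P7=1) → (P0=5, P1=1, P2=1, P3=1, P4=5, P5=4, P6=9, P7=1)
step 5: fire T3:  (P0=5, P1=1, P2=1, P3=1, P4=5, P5=4, P6=9, P7=1) → (P0=5, P1=0, P2=1, P3=1, P4=3, P5=4, P6=11, P7=1)

(P0=5, P1=0, P2=1, P3=1, P4=3, P5=4, P6=11, P7=1)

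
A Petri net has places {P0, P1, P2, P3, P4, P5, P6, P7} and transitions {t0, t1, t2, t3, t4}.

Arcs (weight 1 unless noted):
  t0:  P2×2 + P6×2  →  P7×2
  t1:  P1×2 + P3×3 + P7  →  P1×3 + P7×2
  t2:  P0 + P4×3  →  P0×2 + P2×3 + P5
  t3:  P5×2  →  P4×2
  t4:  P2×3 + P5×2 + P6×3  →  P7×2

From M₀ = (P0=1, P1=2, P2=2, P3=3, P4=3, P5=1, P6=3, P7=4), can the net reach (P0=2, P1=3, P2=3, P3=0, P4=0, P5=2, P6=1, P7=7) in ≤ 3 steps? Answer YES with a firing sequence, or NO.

step 1: fire t0:  (P0=1, P1=2, P2=2, P3=3, P4=3, P5=1, P6=3, P7=4) → (P0=1, P1=2, P2=0, P3=3, P4=3, P5=1, P6=1, P7=6)
step 2: fire t1:  (P0=1, P1=2, P2=0, P3=3, P4=3, P5=1, P6=1, P7=6) → (P0=1, P1=3, P2=0, P3=0, P4=3, P5=1, P6=1, P7=7)
step 3: fire t2:  (P0=1, P1=3, P2=0, P3=0, P4=3, P5=1, P6=1, P7=7) → (P0=2, P1=3, P2=3, P3=0, P4=0, P5=2, P6=1, P7=7)

YES — reachable via ⟨t0, t1, t2⟩ (3 firings)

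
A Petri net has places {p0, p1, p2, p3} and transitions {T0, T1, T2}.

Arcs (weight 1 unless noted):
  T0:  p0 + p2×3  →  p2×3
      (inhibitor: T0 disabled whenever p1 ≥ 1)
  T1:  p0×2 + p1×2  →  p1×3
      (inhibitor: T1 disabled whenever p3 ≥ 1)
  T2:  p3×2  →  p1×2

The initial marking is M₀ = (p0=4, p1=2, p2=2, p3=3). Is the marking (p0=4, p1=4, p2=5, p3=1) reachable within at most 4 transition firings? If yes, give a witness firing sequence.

NO — not reachable within 4 firings

depth 0: 1 marking
depth 1: 2 markings reached so far
depth 2: 2 markings reached so far
(frontier empty at depth 2; search complete)
target is not among the 2 markings reachable within 4 steps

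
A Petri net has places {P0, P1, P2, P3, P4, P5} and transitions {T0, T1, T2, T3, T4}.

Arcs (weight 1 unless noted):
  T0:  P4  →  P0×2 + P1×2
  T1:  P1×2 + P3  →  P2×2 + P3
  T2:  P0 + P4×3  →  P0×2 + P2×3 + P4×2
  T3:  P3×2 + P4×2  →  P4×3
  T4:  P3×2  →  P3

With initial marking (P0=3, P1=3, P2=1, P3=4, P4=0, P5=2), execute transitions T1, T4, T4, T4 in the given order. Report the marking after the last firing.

step 1: fire T1:  (P0=3, P1=3, P2=1, P3=4, P4=0, P5=2) → (P0=3, P1=1, P2=3, P3=4, P4=0, P5=2)
step 2: fire T4:  (P0=3, P1=1, P2=3, P3=4, P4=0, P5=2) → (P0=3, P1=1, P2=3, P3=3, P4=0, P5=2)
step 3: fire T4:  (P0=3, P1=1, P2=3, P3=3, P4=0, P5=2) → (P0=3, P1=1, P2=3, P3=2, P4=0, P5=2)
step 4: fire T4:  (P0=3, P1=1, P2=3, P3=2, P4=0, P5=2) → (P0=3, P1=1, P2=3, P3=1, P4=0, P5=2)

(P0=3, P1=1, P2=3, P3=1, P4=0, P5=2)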